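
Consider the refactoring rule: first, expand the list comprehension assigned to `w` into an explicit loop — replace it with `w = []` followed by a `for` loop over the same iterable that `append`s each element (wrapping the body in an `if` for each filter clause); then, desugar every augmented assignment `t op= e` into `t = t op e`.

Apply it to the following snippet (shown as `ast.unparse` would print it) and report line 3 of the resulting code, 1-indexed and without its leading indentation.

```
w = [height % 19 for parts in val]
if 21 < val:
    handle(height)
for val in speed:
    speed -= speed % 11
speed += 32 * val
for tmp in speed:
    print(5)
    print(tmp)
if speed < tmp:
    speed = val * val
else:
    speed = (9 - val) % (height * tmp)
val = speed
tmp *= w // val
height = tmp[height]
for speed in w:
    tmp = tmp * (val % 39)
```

Transformed code:
w = []
for parts in val:
    w.append(height % 19)
if 21 < val:
    handle(height)
for val in speed:
    speed = speed - speed % 11
speed = speed + 32 * val
for tmp in speed:
    print(5)
    print(tmp)
if speed < tmp:
    speed = val * val
else:
    speed = (9 - val) % (height * tmp)
val = speed
tmp = tmp * (w // val)
height = tmp[height]
for speed in w:
    tmp = tmp * (val % 39)

w.append(height % 19)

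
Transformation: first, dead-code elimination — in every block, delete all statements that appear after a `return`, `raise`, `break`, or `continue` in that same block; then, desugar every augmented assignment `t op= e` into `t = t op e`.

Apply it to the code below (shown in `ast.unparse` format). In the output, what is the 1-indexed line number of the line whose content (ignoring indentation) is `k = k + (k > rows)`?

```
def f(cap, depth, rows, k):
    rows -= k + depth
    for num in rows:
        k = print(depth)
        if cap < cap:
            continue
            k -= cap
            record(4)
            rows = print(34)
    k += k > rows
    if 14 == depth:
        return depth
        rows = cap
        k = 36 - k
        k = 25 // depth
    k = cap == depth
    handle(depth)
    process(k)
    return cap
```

Transformed code:
def f(cap, depth, rows, k):
    rows = rows - (k + depth)
    for num in rows:
        k = print(depth)
        if cap < cap:
            continue
    k = k + (k > rows)
    if 14 == depth:
        return depth
    k = cap == depth
    handle(depth)
    process(k)
    return cap

7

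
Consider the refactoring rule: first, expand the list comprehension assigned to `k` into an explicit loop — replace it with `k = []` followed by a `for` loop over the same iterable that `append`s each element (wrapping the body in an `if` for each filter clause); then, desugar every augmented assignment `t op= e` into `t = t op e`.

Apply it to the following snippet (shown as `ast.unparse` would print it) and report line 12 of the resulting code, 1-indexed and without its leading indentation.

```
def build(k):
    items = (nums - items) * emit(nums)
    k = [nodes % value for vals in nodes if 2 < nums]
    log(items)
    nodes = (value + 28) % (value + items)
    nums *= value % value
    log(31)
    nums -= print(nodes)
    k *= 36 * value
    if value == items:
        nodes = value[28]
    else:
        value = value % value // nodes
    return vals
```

k = k * (36 * value)

Transformed code:
def build(k):
    items = (nums - items) * emit(nums)
    k = []
    for vals in nodes:
        if 2 < nums:
            k.append(nodes % value)
    log(items)
    nodes = (value + 28) % (value + items)
    nums = nums * (value % value)
    log(31)
    nums = nums - print(nodes)
    k = k * (36 * value)
    if value == items:
        nodes = value[28]
    else:
        value = value % value // nodes
    return vals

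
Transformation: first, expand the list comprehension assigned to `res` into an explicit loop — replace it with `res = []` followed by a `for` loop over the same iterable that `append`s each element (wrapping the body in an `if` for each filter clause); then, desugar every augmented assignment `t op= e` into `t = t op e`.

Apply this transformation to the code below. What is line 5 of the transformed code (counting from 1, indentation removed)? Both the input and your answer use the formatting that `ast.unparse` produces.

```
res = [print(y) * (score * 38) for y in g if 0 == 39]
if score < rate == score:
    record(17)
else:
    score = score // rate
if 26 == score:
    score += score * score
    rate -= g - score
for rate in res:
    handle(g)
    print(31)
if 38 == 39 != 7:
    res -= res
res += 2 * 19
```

Transformed code:
res = []
for y in g:
    if 0 == 39:
        res.append(print(y) * (score * 38))
if score < rate == score:
    record(17)
else:
    score = score // rate
if 26 == score:
    score = score + score * score
    rate = rate - (g - score)
for rate in res:
    handle(g)
    print(31)
if 38 == 39 != 7:
    res = res - res
res = res + 2 * 19

if score < rate == score:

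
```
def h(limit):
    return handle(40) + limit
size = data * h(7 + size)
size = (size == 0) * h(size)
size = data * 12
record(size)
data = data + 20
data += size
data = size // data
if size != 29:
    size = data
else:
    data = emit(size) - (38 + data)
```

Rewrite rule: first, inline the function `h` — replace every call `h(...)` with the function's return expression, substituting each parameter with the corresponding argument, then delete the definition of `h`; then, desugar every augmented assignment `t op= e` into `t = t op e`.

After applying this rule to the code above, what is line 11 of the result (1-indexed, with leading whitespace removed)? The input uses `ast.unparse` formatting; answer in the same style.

data = emit(size) - (38 + data)

Transformed code:
size = data * (handle(40) + (7 + size))
size = (size == 0) * (handle(40) + size)
size = data * 12
record(size)
data = data + 20
data = data + size
data = size // data
if size != 29:
    size = data
else:
    data = emit(size) - (38 + data)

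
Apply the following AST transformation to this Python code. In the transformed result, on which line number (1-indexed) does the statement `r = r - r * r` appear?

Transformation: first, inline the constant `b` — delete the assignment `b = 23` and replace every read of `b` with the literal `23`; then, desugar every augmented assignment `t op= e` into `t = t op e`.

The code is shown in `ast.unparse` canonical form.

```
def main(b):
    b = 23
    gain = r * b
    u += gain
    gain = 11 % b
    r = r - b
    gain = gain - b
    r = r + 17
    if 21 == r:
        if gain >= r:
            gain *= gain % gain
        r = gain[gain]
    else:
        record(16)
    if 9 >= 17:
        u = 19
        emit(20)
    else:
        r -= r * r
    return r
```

18

Transformed code:
def main(b):
    gain = r * 23
    u = u + gain
    gain = 11 % 23
    r = r - 23
    gain = gain - 23
    r = r + 17
    if 21 == r:
        if gain >= r:
            gain = gain * (gain % gain)
        r = gain[gain]
    else:
        record(16)
    if 9 >= 17:
        u = 19
        emit(20)
    else:
        r = r - r * r
    return r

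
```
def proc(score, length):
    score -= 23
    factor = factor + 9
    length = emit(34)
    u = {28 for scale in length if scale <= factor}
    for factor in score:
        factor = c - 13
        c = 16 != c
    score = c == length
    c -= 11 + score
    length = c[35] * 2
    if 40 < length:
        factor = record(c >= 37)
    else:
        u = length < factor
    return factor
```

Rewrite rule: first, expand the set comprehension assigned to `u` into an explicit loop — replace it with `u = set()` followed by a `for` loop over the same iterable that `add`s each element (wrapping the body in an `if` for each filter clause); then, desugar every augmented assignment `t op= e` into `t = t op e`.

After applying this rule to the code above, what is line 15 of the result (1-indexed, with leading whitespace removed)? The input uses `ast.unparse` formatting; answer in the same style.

Transformed code:
def proc(score, length):
    score = score - 23
    factor = factor + 9
    length = emit(34)
    u = set()
    for scale in length:
        if scale <= factor:
            u.add(28)
    for factor in score:
        factor = c - 13
        c = 16 != c
    score = c == length
    c = c - (11 + score)
    length = c[35] * 2
    if 40 < length:
        factor = record(c >= 37)
    else:
        u = length < factor
    return factor

if 40 < length:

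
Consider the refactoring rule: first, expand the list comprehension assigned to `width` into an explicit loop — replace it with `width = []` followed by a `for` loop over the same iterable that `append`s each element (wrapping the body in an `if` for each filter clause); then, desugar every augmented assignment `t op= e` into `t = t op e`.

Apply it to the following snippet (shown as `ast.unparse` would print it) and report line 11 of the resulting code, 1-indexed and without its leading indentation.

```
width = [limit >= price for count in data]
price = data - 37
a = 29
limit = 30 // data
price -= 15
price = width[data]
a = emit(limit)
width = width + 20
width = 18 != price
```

Transformed code:
width = []
for count in data:
    width.append(limit >= price)
price = data - 37
a = 29
limit = 30 // data
price = price - 15
price = width[data]
a = emit(limit)
width = width + 20
width = 18 != price

width = 18 != price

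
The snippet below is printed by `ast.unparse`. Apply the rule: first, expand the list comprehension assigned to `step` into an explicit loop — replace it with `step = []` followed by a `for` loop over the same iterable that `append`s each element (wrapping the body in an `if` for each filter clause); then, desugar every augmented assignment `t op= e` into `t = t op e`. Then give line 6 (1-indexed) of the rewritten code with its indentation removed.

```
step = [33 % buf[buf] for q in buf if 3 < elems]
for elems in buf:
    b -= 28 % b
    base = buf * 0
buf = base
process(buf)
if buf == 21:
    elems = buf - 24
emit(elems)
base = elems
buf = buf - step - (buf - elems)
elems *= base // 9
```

Transformed code:
step = []
for q in buf:
    if 3 < elems:
        step.append(33 % buf[buf])
for elems in buf:
    b = b - 28 % b
    base = buf * 0
buf = base
process(buf)
if buf == 21:
    elems = buf - 24
emit(elems)
base = elems
buf = buf - step - (buf - elems)
elems = elems * (base // 9)

b = b - 28 % b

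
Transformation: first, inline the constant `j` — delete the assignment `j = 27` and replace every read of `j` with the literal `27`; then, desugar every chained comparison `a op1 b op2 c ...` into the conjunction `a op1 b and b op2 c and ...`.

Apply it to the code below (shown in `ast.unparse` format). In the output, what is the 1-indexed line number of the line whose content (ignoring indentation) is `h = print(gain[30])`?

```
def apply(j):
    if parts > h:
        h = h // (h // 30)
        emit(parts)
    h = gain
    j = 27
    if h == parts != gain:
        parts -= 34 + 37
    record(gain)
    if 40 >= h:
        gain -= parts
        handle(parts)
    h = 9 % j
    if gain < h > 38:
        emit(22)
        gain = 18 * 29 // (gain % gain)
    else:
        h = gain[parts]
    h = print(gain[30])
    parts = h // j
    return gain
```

Transformed code:
def apply(j):
    if parts > h:
        h = h // (h // 30)
        emit(parts)
    h = gain
    if h == parts and parts != gain:
        parts -= 34 + 37
    record(gain)
    if 40 >= h:
        gain -= parts
        handle(parts)
    h = 9 % 27
    if gain < h and h > 38:
        emit(22)
        gain = 18 * 29 // (gain % gain)
    else:
        h = gain[parts]
    h = print(gain[30])
    parts = h // 27
    return gain

18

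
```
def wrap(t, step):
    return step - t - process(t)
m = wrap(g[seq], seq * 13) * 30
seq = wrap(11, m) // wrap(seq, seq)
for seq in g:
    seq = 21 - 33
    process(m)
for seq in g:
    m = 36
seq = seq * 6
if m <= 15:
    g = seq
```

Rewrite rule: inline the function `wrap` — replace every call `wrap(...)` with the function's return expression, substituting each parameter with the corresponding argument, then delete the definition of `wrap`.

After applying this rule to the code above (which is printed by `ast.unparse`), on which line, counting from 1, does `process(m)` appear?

5

Transformed code:
m = (seq * 13 - g[seq] - process(g[seq])) * 30
seq = (m - 11 - process(11)) // (seq - seq - process(seq))
for seq in g:
    seq = 21 - 33
    process(m)
for seq in g:
    m = 36
seq = seq * 6
if m <= 15:
    g = seq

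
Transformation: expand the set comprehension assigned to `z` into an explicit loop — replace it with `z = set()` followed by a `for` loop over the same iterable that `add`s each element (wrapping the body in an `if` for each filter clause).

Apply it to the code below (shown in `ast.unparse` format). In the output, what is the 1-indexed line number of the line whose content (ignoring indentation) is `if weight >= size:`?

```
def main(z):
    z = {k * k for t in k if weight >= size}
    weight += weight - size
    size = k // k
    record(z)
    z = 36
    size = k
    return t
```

4

Transformed code:
def main(z):
    z = set()
    for t in k:
        if weight >= size:
            z.add(k * k)
    weight += weight - size
    size = k // k
    record(z)
    z = 36
    size = k
    return t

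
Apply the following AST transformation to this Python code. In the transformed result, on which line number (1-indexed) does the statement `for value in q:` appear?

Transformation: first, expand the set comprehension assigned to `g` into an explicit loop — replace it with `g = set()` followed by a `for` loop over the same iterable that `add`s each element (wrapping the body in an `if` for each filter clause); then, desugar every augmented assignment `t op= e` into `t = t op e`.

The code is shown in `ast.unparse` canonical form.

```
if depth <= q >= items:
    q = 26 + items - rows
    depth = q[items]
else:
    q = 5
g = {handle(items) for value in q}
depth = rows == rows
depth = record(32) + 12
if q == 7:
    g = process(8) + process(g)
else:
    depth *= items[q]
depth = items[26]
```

7

Transformed code:
if depth <= q >= items:
    q = 26 + items - rows
    depth = q[items]
else:
    q = 5
g = set()
for value in q:
    g.add(handle(items))
depth = rows == rows
depth = record(32) + 12
if q == 7:
    g = process(8) + process(g)
else:
    depth = depth * items[q]
depth = items[26]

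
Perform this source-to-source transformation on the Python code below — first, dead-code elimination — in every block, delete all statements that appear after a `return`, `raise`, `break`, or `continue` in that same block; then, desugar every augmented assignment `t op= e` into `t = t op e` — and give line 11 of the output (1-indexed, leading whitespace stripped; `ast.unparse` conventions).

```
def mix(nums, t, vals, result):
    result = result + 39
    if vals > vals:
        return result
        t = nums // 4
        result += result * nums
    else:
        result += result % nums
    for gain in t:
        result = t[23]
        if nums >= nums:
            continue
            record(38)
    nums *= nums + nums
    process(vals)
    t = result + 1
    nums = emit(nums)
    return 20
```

nums = nums * (nums + nums)

Transformed code:
def mix(nums, t, vals, result):
    result = result + 39
    if vals > vals:
        return result
    else:
        result = result + result % nums
    for gain in t:
        result = t[23]
        if nums >= nums:
            continue
    nums = nums * (nums + nums)
    process(vals)
    t = result + 1
    nums = emit(nums)
    return 20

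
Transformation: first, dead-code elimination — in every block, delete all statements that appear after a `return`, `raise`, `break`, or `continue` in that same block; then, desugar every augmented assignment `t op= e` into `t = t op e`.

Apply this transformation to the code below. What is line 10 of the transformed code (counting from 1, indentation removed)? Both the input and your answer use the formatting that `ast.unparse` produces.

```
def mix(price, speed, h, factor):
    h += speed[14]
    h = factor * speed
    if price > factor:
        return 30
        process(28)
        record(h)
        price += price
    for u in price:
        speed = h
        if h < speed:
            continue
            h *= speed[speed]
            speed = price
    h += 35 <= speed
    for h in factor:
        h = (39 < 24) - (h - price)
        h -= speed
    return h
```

h = h + (35 <= speed)

Transformed code:
def mix(price, speed, h, factor):
    h = h + speed[14]
    h = factor * speed
    if price > factor:
        return 30
    for u in price:
        speed = h
        if h < speed:
            continue
    h = h + (35 <= speed)
    for h in factor:
        h = (39 < 24) - (h - price)
        h = h - speed
    return h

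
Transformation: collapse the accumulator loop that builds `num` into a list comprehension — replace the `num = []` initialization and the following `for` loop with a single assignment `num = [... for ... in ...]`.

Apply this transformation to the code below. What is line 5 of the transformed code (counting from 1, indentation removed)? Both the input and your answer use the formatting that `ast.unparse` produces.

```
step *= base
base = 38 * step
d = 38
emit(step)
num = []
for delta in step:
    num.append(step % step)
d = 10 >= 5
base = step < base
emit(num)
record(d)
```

num = [step % step for delta in step]

Transformed code:
step *= base
base = 38 * step
d = 38
emit(step)
num = [step % step for delta in step]
d = 10 >= 5
base = step < base
emit(num)
record(d)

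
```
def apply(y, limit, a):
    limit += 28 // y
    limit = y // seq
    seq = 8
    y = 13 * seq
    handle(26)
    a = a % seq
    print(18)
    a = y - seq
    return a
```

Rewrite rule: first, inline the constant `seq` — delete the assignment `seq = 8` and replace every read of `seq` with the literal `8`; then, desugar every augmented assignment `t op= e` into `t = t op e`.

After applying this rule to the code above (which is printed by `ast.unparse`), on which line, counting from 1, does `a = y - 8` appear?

Transformed code:
def apply(y, limit, a):
    limit = limit + 28 // y
    limit = y // 8
    y = 13 * 8
    handle(26)
    a = a % 8
    print(18)
    a = y - 8
    return a

8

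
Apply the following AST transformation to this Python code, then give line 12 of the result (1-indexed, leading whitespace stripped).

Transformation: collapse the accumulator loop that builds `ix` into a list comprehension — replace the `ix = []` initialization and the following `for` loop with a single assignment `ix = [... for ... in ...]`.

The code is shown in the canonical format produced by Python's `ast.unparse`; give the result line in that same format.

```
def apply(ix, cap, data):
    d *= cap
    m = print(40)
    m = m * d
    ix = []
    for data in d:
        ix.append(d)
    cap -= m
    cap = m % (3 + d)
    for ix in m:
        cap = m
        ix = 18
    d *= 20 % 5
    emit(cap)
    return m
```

emit(cap)

Transformed code:
def apply(ix, cap, data):
    d *= cap
    m = print(40)
    m = m * d
    ix = [d for data in d]
    cap -= m
    cap = m % (3 + d)
    for ix in m:
        cap = m
        ix = 18
    d *= 20 % 5
    emit(cap)
    return m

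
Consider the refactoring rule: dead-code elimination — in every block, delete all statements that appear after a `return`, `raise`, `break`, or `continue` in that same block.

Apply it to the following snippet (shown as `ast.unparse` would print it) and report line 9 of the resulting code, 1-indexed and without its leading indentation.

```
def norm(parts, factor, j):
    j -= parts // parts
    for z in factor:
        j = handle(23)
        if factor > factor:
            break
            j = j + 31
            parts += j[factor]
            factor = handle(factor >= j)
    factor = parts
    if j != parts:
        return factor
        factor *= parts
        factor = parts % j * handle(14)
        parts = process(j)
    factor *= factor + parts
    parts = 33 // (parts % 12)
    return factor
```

return factor

Transformed code:
def norm(parts, factor, j):
    j -= parts // parts
    for z in factor:
        j = handle(23)
        if factor > factor:
            break
    factor = parts
    if j != parts:
        return factor
    factor *= factor + parts
    parts = 33 // (parts % 12)
    return factor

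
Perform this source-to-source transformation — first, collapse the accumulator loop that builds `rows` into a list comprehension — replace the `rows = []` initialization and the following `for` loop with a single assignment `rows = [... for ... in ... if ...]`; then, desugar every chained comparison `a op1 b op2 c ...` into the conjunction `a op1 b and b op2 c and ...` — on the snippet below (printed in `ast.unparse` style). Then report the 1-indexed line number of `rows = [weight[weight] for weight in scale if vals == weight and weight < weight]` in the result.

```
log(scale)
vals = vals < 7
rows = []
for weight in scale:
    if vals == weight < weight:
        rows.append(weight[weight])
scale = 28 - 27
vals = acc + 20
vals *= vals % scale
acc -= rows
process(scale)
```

Transformed code:
log(scale)
vals = vals < 7
rows = [weight[weight] for weight in scale if vals == weight and weight < weight]
scale = 28 - 27
vals = acc + 20
vals *= vals % scale
acc -= rows
process(scale)

3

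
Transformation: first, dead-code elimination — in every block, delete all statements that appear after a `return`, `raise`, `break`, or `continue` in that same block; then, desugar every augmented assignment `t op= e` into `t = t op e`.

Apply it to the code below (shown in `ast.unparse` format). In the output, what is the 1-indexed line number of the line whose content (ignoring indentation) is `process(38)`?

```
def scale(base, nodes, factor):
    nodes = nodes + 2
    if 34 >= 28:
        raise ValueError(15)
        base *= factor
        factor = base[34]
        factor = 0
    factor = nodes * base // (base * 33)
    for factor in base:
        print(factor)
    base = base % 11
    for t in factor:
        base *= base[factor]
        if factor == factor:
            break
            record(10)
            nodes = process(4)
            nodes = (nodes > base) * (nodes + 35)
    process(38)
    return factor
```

13

Transformed code:
def scale(base, nodes, factor):
    nodes = nodes + 2
    if 34 >= 28:
        raise ValueError(15)
    factor = nodes * base // (base * 33)
    for factor in base:
        print(factor)
    base = base % 11
    for t in factor:
        base = base * base[factor]
        if factor == factor:
            break
    process(38)
    return factor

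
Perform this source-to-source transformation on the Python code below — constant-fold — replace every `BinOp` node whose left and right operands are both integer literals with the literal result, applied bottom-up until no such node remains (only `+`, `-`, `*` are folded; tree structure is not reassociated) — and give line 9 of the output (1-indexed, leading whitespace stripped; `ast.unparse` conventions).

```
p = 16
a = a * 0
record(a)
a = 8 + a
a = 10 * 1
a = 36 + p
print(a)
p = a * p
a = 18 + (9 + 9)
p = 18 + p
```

Transformed code:
p = 16
a = a * 0
record(a)
a = 8 + a
a = 10
a = 36 + p
print(a)
p = a * p
a = 36
p = 18 + p

a = 36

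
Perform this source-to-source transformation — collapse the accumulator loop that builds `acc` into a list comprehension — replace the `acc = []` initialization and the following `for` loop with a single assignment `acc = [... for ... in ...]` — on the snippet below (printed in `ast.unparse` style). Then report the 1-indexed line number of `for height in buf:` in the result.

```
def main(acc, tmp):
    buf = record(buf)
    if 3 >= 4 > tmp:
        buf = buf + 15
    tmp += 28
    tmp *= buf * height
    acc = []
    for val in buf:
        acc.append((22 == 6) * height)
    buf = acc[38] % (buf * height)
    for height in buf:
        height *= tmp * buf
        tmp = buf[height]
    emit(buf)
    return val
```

Transformed code:
def main(acc, tmp):
    buf = record(buf)
    if 3 >= 4 > tmp:
        buf = buf + 15
    tmp += 28
    tmp *= buf * height
    acc = [(22 == 6) * height for val in buf]
    buf = acc[38] % (buf * height)
    for height in buf:
        height *= tmp * buf
        tmp = buf[height]
    emit(buf)
    return val

9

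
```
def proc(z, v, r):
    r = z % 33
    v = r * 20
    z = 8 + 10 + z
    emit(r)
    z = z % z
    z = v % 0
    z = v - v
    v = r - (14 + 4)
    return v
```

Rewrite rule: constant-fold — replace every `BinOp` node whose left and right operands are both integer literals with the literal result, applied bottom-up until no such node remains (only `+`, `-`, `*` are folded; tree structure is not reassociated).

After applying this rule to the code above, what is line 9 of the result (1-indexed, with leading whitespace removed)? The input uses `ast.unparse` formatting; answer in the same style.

v = r - 18

Transformed code:
def proc(z, v, r):
    r = z % 33
    v = r * 20
    z = 18 + z
    emit(r)
    z = z % z
    z = v % 0
    z = v - v
    v = r - 18
    return v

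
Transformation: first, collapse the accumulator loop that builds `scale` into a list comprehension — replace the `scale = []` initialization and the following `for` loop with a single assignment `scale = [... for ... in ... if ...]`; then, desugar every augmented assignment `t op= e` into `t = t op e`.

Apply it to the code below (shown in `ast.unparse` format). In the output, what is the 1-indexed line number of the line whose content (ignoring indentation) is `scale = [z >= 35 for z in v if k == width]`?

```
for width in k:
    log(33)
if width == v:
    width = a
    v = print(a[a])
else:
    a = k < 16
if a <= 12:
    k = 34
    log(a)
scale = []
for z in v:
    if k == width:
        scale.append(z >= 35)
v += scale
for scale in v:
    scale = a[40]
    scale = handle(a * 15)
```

Transformed code:
for width in k:
    log(33)
if width == v:
    width = a
    v = print(a[a])
else:
    a = k < 16
if a <= 12:
    k = 34
    log(a)
scale = [z >= 35 for z in v if k == width]
v = v + scale
for scale in v:
    scale = a[40]
    scale = handle(a * 15)

11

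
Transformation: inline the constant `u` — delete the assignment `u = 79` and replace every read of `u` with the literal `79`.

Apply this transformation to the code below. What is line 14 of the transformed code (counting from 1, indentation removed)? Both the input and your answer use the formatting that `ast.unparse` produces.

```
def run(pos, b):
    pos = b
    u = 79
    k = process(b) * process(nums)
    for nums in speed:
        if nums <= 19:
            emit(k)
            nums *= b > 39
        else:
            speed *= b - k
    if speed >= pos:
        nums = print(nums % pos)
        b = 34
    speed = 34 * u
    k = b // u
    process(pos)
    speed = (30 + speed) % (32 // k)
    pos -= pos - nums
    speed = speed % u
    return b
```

k = b // 79

Transformed code:
def run(pos, b):
    pos = b
    k = process(b) * process(nums)
    for nums in speed:
        if nums <= 19:
            emit(k)
            nums *= b > 39
        else:
            speed *= b - k
    if speed >= pos:
        nums = print(nums % pos)
        b = 34
    speed = 34 * 79
    k = b // 79
    process(pos)
    speed = (30 + speed) % (32 // k)
    pos -= pos - nums
    speed = speed % 79
    return b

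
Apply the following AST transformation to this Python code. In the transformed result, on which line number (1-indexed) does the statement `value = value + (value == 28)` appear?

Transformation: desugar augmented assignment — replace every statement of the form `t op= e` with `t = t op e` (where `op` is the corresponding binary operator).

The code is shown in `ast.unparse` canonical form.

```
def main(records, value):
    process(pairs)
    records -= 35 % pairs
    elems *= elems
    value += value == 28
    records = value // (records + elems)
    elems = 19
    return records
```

5

Transformed code:
def main(records, value):
    process(pairs)
    records = records - 35 % pairs
    elems = elems * elems
    value = value + (value == 28)
    records = value // (records + elems)
    elems = 19
    return records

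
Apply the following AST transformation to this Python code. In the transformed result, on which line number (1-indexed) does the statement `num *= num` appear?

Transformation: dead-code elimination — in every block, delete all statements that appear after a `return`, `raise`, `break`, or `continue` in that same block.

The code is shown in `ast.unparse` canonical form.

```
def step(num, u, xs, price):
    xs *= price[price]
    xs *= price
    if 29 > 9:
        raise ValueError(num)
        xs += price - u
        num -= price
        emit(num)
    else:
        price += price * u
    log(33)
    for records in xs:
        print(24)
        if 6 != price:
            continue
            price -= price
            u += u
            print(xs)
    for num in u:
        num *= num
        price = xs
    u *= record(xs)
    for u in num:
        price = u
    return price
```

14

Transformed code:
def step(num, u, xs, price):
    xs *= price[price]
    xs *= price
    if 29 > 9:
        raise ValueError(num)
    else:
        price += price * u
    log(33)
    for records in xs:
        print(24)
        if 6 != price:
            continue
    for num in u:
        num *= num
        price = xs
    u *= record(xs)
    for u in num:
        price = u
    return price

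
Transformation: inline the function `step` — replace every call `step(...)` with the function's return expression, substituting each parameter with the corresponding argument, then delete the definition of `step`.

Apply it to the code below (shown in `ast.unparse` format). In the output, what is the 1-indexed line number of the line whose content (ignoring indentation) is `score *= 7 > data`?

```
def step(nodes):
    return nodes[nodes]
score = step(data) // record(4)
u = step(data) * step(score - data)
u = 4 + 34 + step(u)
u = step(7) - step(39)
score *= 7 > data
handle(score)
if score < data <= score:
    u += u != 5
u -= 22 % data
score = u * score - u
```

5

Transformed code:
score = data[data] // record(4)
u = data[data] * (score - data)[score - data]
u = 4 + 34 + u[u]
u = 7[7] - 39[39]
score *= 7 > data
handle(score)
if score < data <= score:
    u += u != 5
u -= 22 % data
score = u * score - u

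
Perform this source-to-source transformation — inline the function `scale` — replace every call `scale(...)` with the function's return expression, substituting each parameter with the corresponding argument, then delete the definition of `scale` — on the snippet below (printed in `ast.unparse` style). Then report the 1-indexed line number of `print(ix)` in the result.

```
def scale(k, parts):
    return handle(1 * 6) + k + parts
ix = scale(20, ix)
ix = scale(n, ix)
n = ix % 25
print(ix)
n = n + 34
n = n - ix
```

4

Transformed code:
ix = handle(1 * 6) + 20 + ix
ix = handle(1 * 6) + n + ix
n = ix % 25
print(ix)
n = n + 34
n = n - ix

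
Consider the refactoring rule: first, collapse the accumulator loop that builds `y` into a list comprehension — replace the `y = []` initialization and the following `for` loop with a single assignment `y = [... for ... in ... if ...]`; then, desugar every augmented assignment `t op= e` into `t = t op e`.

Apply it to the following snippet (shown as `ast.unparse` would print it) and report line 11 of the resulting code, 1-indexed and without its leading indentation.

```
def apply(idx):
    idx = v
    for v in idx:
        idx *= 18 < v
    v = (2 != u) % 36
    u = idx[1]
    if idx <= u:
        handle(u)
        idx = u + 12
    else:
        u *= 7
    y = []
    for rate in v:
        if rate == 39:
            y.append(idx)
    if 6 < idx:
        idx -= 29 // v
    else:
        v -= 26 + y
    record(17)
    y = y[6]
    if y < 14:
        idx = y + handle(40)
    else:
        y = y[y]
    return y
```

Transformed code:
def apply(idx):
    idx = v
    for v in idx:
        idx = idx * (18 < v)
    v = (2 != u) % 36
    u = idx[1]
    if idx <= u:
        handle(u)
        idx = u + 12
    else:
        u = u * 7
    y = [idx for rate in v if rate == 39]
    if 6 < idx:
        idx = idx - 29 // v
    else:
        v = v - (26 + y)
    record(17)
    y = y[6]
    if y < 14:
        idx = y + handle(40)
    else:
        y = y[y]
    return y

u = u * 7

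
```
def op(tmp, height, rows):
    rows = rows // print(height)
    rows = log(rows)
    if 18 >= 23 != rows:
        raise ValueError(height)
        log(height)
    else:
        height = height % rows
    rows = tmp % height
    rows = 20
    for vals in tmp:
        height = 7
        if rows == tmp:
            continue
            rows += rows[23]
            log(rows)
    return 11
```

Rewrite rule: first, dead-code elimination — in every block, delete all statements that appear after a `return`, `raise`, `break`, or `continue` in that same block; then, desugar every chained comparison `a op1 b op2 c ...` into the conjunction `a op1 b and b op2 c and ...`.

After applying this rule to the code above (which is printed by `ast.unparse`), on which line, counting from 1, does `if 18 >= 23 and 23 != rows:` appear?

4

Transformed code:
def op(tmp, height, rows):
    rows = rows // print(height)
    rows = log(rows)
    if 18 >= 23 and 23 != rows:
        raise ValueError(height)
    else:
        height = height % rows
    rows = tmp % height
    rows = 20
    for vals in tmp:
        height = 7
        if rows == tmp:
            continue
    return 11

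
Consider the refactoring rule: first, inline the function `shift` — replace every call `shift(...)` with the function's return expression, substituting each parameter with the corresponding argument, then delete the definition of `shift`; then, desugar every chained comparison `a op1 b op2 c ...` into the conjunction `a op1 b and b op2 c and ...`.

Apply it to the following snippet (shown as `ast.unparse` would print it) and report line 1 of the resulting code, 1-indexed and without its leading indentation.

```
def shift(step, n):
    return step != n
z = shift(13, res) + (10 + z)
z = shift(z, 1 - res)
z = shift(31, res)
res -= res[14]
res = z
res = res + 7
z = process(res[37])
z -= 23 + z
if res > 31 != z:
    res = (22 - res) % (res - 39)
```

z = (13 != res) + (10 + z)

Transformed code:
z = (13 != res) + (10 + z)
z = z != 1 - res
z = 31 != res
res -= res[14]
res = z
res = res + 7
z = process(res[37])
z -= 23 + z
if res > 31 and 31 != z:
    res = (22 - res) % (res - 39)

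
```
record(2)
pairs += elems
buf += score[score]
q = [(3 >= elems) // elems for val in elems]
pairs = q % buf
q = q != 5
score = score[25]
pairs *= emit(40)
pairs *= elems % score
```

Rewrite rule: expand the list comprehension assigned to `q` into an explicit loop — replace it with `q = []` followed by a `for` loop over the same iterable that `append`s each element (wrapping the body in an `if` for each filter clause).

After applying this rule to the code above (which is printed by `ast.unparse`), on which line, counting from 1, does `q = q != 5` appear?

Transformed code:
record(2)
pairs += elems
buf += score[score]
q = []
for val in elems:
    q.append((3 >= elems) // elems)
pairs = q % buf
q = q != 5
score = score[25]
pairs *= emit(40)
pairs *= elems % score

8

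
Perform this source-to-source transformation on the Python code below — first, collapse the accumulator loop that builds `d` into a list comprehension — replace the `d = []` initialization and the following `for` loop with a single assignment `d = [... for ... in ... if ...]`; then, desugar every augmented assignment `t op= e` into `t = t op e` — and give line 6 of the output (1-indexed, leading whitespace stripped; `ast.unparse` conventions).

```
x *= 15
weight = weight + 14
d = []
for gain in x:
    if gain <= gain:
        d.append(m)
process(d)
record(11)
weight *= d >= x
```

Transformed code:
x = x * 15
weight = weight + 14
d = [m for gain in x if gain <= gain]
process(d)
record(11)
weight = weight * (d >= x)

weight = weight * (d >= x)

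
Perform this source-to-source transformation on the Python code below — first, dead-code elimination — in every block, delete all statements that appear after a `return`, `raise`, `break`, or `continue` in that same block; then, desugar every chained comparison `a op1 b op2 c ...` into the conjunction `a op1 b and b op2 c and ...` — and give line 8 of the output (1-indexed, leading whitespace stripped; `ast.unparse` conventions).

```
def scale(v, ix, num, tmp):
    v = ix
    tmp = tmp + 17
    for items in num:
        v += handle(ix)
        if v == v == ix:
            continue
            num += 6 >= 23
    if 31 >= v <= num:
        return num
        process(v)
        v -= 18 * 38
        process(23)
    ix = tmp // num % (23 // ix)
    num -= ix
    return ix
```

Transformed code:
def scale(v, ix, num, tmp):
    v = ix
    tmp = tmp + 17
    for items in num:
        v += handle(ix)
        if v == v and v == ix:
            continue
    if 31 >= v and v <= num:
        return num
    ix = tmp // num % (23 // ix)
    num -= ix
    return ix

if 31 >= v and v <= num:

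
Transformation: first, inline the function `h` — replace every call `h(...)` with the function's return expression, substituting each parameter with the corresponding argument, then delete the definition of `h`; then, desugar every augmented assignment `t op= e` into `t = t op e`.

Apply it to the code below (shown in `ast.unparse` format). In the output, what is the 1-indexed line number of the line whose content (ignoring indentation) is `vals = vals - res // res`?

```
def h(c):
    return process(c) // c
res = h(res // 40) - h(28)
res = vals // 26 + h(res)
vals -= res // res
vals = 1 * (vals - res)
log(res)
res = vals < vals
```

Transformed code:
res = process(res // 40) // (res // 40) - process(28) // 28
res = vals // 26 + process(res) // res
vals = vals - res // res
vals = 1 * (vals - res)
log(res)
res = vals < vals

3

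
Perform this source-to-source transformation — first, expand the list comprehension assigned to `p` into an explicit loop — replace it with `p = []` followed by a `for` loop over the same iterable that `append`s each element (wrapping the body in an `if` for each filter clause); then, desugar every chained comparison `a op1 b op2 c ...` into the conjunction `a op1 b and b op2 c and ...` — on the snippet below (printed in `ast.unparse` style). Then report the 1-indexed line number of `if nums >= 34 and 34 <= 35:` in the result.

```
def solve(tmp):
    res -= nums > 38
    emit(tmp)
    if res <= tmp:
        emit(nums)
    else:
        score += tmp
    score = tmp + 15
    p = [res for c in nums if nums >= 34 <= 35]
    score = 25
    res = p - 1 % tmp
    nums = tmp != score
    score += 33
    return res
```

Transformed code:
def solve(tmp):
    res -= nums > 38
    emit(tmp)
    if res <= tmp:
        emit(nums)
    else:
        score += tmp
    score = tmp + 15
    p = []
    for c in nums:
        if nums >= 34 and 34 <= 35:
            p.append(res)
    score = 25
    res = p - 1 % tmp
    nums = tmp != score
    score += 33
    return res

11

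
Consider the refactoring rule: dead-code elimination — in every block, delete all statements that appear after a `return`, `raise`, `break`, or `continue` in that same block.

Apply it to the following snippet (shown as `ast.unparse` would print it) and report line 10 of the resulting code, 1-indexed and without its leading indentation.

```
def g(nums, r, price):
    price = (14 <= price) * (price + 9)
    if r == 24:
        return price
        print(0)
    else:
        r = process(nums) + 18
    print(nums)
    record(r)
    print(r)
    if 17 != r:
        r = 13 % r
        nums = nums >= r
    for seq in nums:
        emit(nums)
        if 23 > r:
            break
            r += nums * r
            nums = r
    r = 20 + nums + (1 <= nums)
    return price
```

if 17 != r:

Transformed code:
def g(nums, r, price):
    price = (14 <= price) * (price + 9)
    if r == 24:
        return price
    else:
        r = process(nums) + 18
    print(nums)
    record(r)
    print(r)
    if 17 != r:
        r = 13 % r
        nums = nums >= r
    for seq in nums:
        emit(nums)
        if 23 > r:
            break
    r = 20 + nums + (1 <= nums)
    return price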